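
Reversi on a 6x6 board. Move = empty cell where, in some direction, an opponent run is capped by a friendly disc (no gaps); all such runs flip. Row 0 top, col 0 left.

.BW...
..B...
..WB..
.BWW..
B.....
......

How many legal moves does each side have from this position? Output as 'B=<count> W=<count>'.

-- B to move --
(0,3): flips 1 -> legal
(1,1): no bracket -> illegal
(1,3): flips 1 -> legal
(2,1): flips 1 -> legal
(2,4): no bracket -> illegal
(3,4): flips 2 -> legal
(4,1): flips 1 -> legal
(4,2): flips 2 -> legal
(4,3): flips 1 -> legal
(4,4): no bracket -> illegal
B mobility = 7
-- W to move --
(0,0): flips 1 -> legal
(0,3): no bracket -> illegal
(1,0): no bracket -> illegal
(1,1): no bracket -> illegal
(1,3): flips 1 -> legal
(1,4): flips 1 -> legal
(2,0): no bracket -> illegal
(2,1): no bracket -> illegal
(2,4): flips 1 -> legal
(3,0): flips 1 -> legal
(3,4): no bracket -> illegal
(4,1): no bracket -> illegal
(4,2): no bracket -> illegal
(5,0): no bracket -> illegal
(5,1): no bracket -> illegal
W mobility = 5

Answer: B=7 W=5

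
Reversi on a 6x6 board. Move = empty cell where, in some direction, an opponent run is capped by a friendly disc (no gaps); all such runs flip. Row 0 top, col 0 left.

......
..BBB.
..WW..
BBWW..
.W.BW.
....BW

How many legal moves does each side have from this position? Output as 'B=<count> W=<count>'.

-- B to move --
(1,1): no bracket -> illegal
(2,1): flips 1 -> legal
(2,4): no bracket -> illegal
(3,4): flips 4 -> legal
(3,5): no bracket -> illegal
(4,0): no bracket -> illegal
(4,2): flips 2 -> legal
(4,5): flips 1 -> legal
(5,0): flips 3 -> legal
(5,1): flips 1 -> legal
(5,2): flips 1 -> legal
(5,3): no bracket -> illegal
B mobility = 7
-- W to move --
(0,1): flips 1 -> legal
(0,2): flips 1 -> legal
(0,3): flips 1 -> legal
(0,4): flips 1 -> legal
(0,5): flips 1 -> legal
(1,1): no bracket -> illegal
(1,5): no bracket -> illegal
(2,0): no bracket -> illegal
(2,1): flips 1 -> legal
(2,4): no bracket -> illegal
(2,5): no bracket -> illegal
(3,4): no bracket -> illegal
(4,0): flips 1 -> legal
(4,2): flips 1 -> legal
(4,5): no bracket -> illegal
(5,2): no bracket -> illegal
(5,3): flips 2 -> legal
W mobility = 9

Answer: B=7 W=9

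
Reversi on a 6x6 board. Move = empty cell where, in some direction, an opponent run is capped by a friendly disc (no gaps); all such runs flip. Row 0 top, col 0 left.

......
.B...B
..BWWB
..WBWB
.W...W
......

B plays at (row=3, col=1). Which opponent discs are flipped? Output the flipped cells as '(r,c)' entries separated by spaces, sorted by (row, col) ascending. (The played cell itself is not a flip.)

Answer: (3,2)

Derivation:
Dir NW: first cell '.' (not opp) -> no flip
Dir N: first cell '.' (not opp) -> no flip
Dir NE: first cell 'B' (not opp) -> no flip
Dir W: first cell '.' (not opp) -> no flip
Dir E: opp run (3,2) capped by B -> flip
Dir SW: first cell '.' (not opp) -> no flip
Dir S: opp run (4,1), next='.' -> no flip
Dir SE: first cell '.' (not opp) -> no flip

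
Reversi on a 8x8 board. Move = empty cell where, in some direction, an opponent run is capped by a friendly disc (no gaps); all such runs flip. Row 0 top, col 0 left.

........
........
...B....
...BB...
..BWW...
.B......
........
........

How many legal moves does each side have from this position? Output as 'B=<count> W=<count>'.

-- B to move --
(3,2): no bracket -> illegal
(3,5): no bracket -> illegal
(4,5): flips 2 -> legal
(5,2): flips 1 -> legal
(5,3): flips 1 -> legal
(5,4): flips 1 -> legal
(5,5): flips 1 -> legal
B mobility = 5
-- W to move --
(1,2): no bracket -> illegal
(1,3): flips 2 -> legal
(1,4): no bracket -> illegal
(2,2): flips 1 -> legal
(2,4): flips 1 -> legal
(2,5): flips 1 -> legal
(3,1): no bracket -> illegal
(3,2): no bracket -> illegal
(3,5): no bracket -> illegal
(4,0): no bracket -> illegal
(4,1): flips 1 -> legal
(4,5): no bracket -> illegal
(5,0): no bracket -> illegal
(5,2): no bracket -> illegal
(5,3): no bracket -> illegal
(6,0): no bracket -> illegal
(6,1): no bracket -> illegal
(6,2): no bracket -> illegal
W mobility = 5

Answer: B=5 W=5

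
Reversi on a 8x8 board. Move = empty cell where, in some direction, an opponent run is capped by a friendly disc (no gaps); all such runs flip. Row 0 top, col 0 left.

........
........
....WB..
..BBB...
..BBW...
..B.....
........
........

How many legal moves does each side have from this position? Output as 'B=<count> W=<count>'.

Answer: B=6 W=4

Derivation:
-- B to move --
(1,3): no bracket -> illegal
(1,4): flips 1 -> legal
(1,5): flips 1 -> legal
(2,3): flips 1 -> legal
(3,5): no bracket -> illegal
(4,5): flips 1 -> legal
(5,3): no bracket -> illegal
(5,4): flips 1 -> legal
(5,5): flips 1 -> legal
B mobility = 6
-- W to move --
(1,4): no bracket -> illegal
(1,5): no bracket -> illegal
(1,6): no bracket -> illegal
(2,1): no bracket -> illegal
(2,2): flips 1 -> legal
(2,3): no bracket -> illegal
(2,6): flips 1 -> legal
(3,1): no bracket -> illegal
(3,5): no bracket -> illegal
(3,6): no bracket -> illegal
(4,1): flips 2 -> legal
(4,5): no bracket -> illegal
(5,1): flips 2 -> legal
(5,3): no bracket -> illegal
(5,4): no bracket -> illegal
(6,1): no bracket -> illegal
(6,2): no bracket -> illegal
(6,3): no bracket -> illegal
W mobility = 4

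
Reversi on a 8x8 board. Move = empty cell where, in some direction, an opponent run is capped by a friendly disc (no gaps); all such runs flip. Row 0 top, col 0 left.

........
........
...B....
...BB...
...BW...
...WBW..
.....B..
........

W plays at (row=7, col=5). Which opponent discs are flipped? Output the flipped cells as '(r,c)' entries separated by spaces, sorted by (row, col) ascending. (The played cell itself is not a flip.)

Dir NW: first cell '.' (not opp) -> no flip
Dir N: opp run (6,5) capped by W -> flip
Dir NE: first cell '.' (not opp) -> no flip
Dir W: first cell '.' (not opp) -> no flip
Dir E: first cell '.' (not opp) -> no flip
Dir SW: edge -> no flip
Dir S: edge -> no flip
Dir SE: edge -> no flip

Answer: (6,5)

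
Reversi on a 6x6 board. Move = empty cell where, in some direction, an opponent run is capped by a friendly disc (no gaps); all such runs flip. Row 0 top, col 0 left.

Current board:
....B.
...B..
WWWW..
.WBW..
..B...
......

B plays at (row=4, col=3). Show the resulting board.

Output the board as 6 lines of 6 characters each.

Place B at (4,3); scan 8 dirs for brackets.
Dir NW: first cell 'B' (not opp) -> no flip
Dir N: opp run (3,3) (2,3) capped by B -> flip
Dir NE: first cell '.' (not opp) -> no flip
Dir W: first cell 'B' (not opp) -> no flip
Dir E: first cell '.' (not opp) -> no flip
Dir SW: first cell '.' (not opp) -> no flip
Dir S: first cell '.' (not opp) -> no flip
Dir SE: first cell '.' (not opp) -> no flip
All flips: (2,3) (3,3)

Answer: ....B.
...B..
WWWB..
.WBB..
..BB..
......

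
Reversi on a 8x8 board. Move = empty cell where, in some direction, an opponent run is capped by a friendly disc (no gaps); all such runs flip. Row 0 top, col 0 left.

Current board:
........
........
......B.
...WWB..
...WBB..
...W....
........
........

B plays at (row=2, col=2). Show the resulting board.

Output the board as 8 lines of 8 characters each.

Answer: ........
........
..B...B.
...BWB..
...WBB..
...W....
........
........

Derivation:
Place B at (2,2); scan 8 dirs for brackets.
Dir NW: first cell '.' (not opp) -> no flip
Dir N: first cell '.' (not opp) -> no flip
Dir NE: first cell '.' (not opp) -> no flip
Dir W: first cell '.' (not opp) -> no flip
Dir E: first cell '.' (not opp) -> no flip
Dir SW: first cell '.' (not opp) -> no flip
Dir S: first cell '.' (not opp) -> no flip
Dir SE: opp run (3,3) capped by B -> flip
All flips: (3,3)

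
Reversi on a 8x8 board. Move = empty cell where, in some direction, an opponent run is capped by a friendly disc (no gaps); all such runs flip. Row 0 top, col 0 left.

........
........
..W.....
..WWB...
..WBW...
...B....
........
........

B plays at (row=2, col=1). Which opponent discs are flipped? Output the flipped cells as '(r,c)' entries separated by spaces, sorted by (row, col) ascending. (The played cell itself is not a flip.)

Dir NW: first cell '.' (not opp) -> no flip
Dir N: first cell '.' (not opp) -> no flip
Dir NE: first cell '.' (not opp) -> no flip
Dir W: first cell '.' (not opp) -> no flip
Dir E: opp run (2,2), next='.' -> no flip
Dir SW: first cell '.' (not opp) -> no flip
Dir S: first cell '.' (not opp) -> no flip
Dir SE: opp run (3,2) capped by B -> flip

Answer: (3,2)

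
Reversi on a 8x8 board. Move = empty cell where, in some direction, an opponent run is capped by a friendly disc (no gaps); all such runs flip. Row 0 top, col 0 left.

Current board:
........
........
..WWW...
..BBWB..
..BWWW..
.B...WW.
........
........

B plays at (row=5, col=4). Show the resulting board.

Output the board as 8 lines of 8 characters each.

Place B at (5,4); scan 8 dirs for brackets.
Dir NW: opp run (4,3) capped by B -> flip
Dir N: opp run (4,4) (3,4) (2,4), next='.' -> no flip
Dir NE: opp run (4,5), next='.' -> no flip
Dir W: first cell '.' (not opp) -> no flip
Dir E: opp run (5,5) (5,6), next='.' -> no flip
Dir SW: first cell '.' (not opp) -> no flip
Dir S: first cell '.' (not opp) -> no flip
Dir SE: first cell '.' (not opp) -> no flip
All flips: (4,3)

Answer: ........
........
..WWW...
..BBWB..
..BBWW..
.B..BWW.
........
........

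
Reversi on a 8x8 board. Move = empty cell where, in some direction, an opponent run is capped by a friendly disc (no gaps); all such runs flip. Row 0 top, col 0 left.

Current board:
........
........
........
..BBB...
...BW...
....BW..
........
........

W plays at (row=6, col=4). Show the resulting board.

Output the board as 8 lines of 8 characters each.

Answer: ........
........
........
..BBB...
...BW...
....WW..
....W...
........

Derivation:
Place W at (6,4); scan 8 dirs for brackets.
Dir NW: first cell '.' (not opp) -> no flip
Dir N: opp run (5,4) capped by W -> flip
Dir NE: first cell 'W' (not opp) -> no flip
Dir W: first cell '.' (not opp) -> no flip
Dir E: first cell '.' (not opp) -> no flip
Dir SW: first cell '.' (not opp) -> no flip
Dir S: first cell '.' (not opp) -> no flip
Dir SE: first cell '.' (not opp) -> no flip
All flips: (5,4)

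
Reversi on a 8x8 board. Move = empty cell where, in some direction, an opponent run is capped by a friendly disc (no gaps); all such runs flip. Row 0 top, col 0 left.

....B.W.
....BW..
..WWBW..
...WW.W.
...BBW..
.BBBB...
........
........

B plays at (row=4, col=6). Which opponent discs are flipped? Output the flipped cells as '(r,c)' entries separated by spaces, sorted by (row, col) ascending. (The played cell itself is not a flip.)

Answer: (4,5)

Derivation:
Dir NW: first cell '.' (not opp) -> no flip
Dir N: opp run (3,6), next='.' -> no flip
Dir NE: first cell '.' (not opp) -> no flip
Dir W: opp run (4,5) capped by B -> flip
Dir E: first cell '.' (not opp) -> no flip
Dir SW: first cell '.' (not opp) -> no flip
Dir S: first cell '.' (not opp) -> no flip
Dir SE: first cell '.' (not opp) -> no flip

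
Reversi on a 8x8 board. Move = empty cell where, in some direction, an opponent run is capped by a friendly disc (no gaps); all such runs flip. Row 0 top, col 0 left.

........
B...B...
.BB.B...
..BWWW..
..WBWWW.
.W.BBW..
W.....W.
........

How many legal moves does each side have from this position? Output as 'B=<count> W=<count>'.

-- B to move --
(2,3): flips 1 -> legal
(2,5): flips 1 -> legal
(2,6): flips 2 -> legal
(3,1): flips 1 -> legal
(3,6): flips 4 -> legal
(3,7): no bracket -> illegal
(4,0): no bracket -> illegal
(4,1): flips 1 -> legal
(4,7): flips 3 -> legal
(5,0): no bracket -> illegal
(5,2): flips 1 -> legal
(5,6): flips 1 -> legal
(5,7): flips 2 -> legal
(6,1): no bracket -> illegal
(6,2): no bracket -> illegal
(6,4): no bracket -> illegal
(6,5): no bracket -> illegal
(6,7): no bracket -> illegal
(7,0): no bracket -> illegal
(7,1): no bracket -> illegal
(7,5): no bracket -> illegal
(7,6): no bracket -> illegal
(7,7): flips 4 -> legal
B mobility = 11
-- W to move --
(0,0): no bracket -> illegal
(0,1): no bracket -> illegal
(0,3): no bracket -> illegal
(0,4): flips 2 -> legal
(0,5): no bracket -> illegal
(1,1): flips 1 -> legal
(1,2): flips 2 -> legal
(1,3): flips 1 -> legal
(1,5): flips 1 -> legal
(2,0): no bracket -> illegal
(2,3): no bracket -> illegal
(2,5): no bracket -> illegal
(3,0): no bracket -> illegal
(3,1): flips 1 -> legal
(4,1): no bracket -> illegal
(5,2): flips 3 -> legal
(6,2): flips 1 -> legal
(6,3): flips 3 -> legal
(6,4): flips 2 -> legal
(6,5): no bracket -> illegal
W mobility = 10

Answer: B=11 W=10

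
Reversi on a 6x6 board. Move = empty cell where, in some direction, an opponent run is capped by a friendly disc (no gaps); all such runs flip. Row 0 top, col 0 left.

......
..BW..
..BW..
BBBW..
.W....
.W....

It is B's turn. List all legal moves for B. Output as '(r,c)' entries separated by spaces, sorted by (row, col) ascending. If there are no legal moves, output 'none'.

(0,2): no bracket -> illegal
(0,3): no bracket -> illegal
(0,4): flips 1 -> legal
(1,4): flips 2 -> legal
(2,4): flips 1 -> legal
(3,4): flips 2 -> legal
(4,0): no bracket -> illegal
(4,2): no bracket -> illegal
(4,3): no bracket -> illegal
(4,4): flips 1 -> legal
(5,0): flips 1 -> legal
(5,2): flips 1 -> legal

Answer: (0,4) (1,4) (2,4) (3,4) (4,4) (5,0) (5,2)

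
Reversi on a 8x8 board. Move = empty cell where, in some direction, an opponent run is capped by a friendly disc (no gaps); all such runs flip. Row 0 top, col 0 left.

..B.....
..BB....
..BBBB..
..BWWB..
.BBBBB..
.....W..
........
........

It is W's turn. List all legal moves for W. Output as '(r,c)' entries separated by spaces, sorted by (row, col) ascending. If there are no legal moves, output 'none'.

(0,1): flips 2 -> legal
(0,3): flips 2 -> legal
(0,4): no bracket -> illegal
(1,1): flips 1 -> legal
(1,4): flips 1 -> legal
(1,5): flips 4 -> legal
(1,6): flips 1 -> legal
(2,1): no bracket -> illegal
(2,6): no bracket -> illegal
(3,0): no bracket -> illegal
(3,1): flips 1 -> legal
(3,6): flips 1 -> legal
(4,0): no bracket -> illegal
(4,6): no bracket -> illegal
(5,0): no bracket -> illegal
(5,1): flips 1 -> legal
(5,2): flips 1 -> legal
(5,3): flips 1 -> legal
(5,4): flips 1 -> legal
(5,6): flips 1 -> legal

Answer: (0,1) (0,3) (1,1) (1,4) (1,5) (1,6) (3,1) (3,6) (5,1) (5,2) (5,3) (5,4) (5,6)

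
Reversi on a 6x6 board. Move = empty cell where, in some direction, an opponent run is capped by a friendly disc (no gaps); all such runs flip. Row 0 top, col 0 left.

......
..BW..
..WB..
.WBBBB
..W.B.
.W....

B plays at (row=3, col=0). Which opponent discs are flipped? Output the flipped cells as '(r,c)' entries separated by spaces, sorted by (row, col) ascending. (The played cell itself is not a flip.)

Answer: (3,1)

Derivation:
Dir NW: edge -> no flip
Dir N: first cell '.' (not opp) -> no flip
Dir NE: first cell '.' (not opp) -> no flip
Dir W: edge -> no flip
Dir E: opp run (3,1) capped by B -> flip
Dir SW: edge -> no flip
Dir S: first cell '.' (not opp) -> no flip
Dir SE: first cell '.' (not opp) -> no flip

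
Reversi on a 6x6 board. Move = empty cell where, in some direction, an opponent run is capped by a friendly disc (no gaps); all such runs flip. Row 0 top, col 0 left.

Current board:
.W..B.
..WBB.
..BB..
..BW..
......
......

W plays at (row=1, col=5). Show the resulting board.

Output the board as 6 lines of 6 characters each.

Place W at (1,5); scan 8 dirs for brackets.
Dir NW: opp run (0,4), next=edge -> no flip
Dir N: first cell '.' (not opp) -> no flip
Dir NE: edge -> no flip
Dir W: opp run (1,4) (1,3) capped by W -> flip
Dir E: edge -> no flip
Dir SW: first cell '.' (not opp) -> no flip
Dir S: first cell '.' (not opp) -> no flip
Dir SE: edge -> no flip
All flips: (1,3) (1,4)

Answer: .W..B.
..WWWW
..BB..
..BW..
......
......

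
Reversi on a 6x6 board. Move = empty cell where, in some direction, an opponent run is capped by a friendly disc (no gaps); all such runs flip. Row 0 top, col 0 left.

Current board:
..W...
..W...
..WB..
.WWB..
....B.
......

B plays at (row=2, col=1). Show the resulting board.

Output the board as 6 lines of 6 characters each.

Answer: ..W...
..W...
.BBB..
.WWB..
....B.
......

Derivation:
Place B at (2,1); scan 8 dirs for brackets.
Dir NW: first cell '.' (not opp) -> no flip
Dir N: first cell '.' (not opp) -> no flip
Dir NE: opp run (1,2), next='.' -> no flip
Dir W: first cell '.' (not opp) -> no flip
Dir E: opp run (2,2) capped by B -> flip
Dir SW: first cell '.' (not opp) -> no flip
Dir S: opp run (3,1), next='.' -> no flip
Dir SE: opp run (3,2), next='.' -> no flip
All flips: (2,2)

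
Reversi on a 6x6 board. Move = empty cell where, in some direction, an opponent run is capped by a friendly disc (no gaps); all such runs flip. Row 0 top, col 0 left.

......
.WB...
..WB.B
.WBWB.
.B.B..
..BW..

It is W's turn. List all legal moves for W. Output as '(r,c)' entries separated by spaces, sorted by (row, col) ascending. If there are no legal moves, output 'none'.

(0,1): no bracket -> illegal
(0,2): flips 1 -> legal
(0,3): no bracket -> illegal
(1,3): flips 2 -> legal
(1,4): no bracket -> illegal
(1,5): no bracket -> illegal
(2,1): no bracket -> illegal
(2,4): flips 1 -> legal
(3,0): no bracket -> illegal
(3,5): flips 1 -> legal
(4,0): no bracket -> illegal
(4,2): flips 1 -> legal
(4,4): no bracket -> illegal
(4,5): no bracket -> illegal
(5,0): no bracket -> illegal
(5,1): flips 2 -> legal
(5,4): no bracket -> illegal

Answer: (0,2) (1,3) (2,4) (3,5) (4,2) (5,1)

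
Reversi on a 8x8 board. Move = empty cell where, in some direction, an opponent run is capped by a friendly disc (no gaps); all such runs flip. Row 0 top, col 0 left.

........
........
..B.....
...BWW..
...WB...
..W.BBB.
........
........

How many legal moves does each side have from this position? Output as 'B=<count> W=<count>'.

-- B to move --
(2,3): no bracket -> illegal
(2,4): flips 1 -> legal
(2,5): no bracket -> illegal
(2,6): flips 1 -> legal
(3,2): flips 1 -> legal
(3,6): flips 2 -> legal
(4,1): no bracket -> illegal
(4,2): flips 1 -> legal
(4,5): no bracket -> illegal
(4,6): no bracket -> illegal
(5,1): no bracket -> illegal
(5,3): flips 1 -> legal
(6,1): no bracket -> illegal
(6,2): no bracket -> illegal
(6,3): no bracket -> illegal
B mobility = 6
-- W to move --
(1,1): no bracket -> illegal
(1,2): no bracket -> illegal
(1,3): no bracket -> illegal
(2,1): no bracket -> illegal
(2,3): flips 1 -> legal
(2,4): no bracket -> illegal
(3,1): no bracket -> illegal
(3,2): flips 1 -> legal
(4,2): no bracket -> illegal
(4,5): flips 1 -> legal
(4,6): no bracket -> illegal
(4,7): no bracket -> illegal
(5,3): flips 1 -> legal
(5,7): no bracket -> illegal
(6,3): no bracket -> illegal
(6,4): flips 2 -> legal
(6,5): flips 1 -> legal
(6,6): no bracket -> illegal
(6,7): no bracket -> illegal
W mobility = 6

Answer: B=6 W=6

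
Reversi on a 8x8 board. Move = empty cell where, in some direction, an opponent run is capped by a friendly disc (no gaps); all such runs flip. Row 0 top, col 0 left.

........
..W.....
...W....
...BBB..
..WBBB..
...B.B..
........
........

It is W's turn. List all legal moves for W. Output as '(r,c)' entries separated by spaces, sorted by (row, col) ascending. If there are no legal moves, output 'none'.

(2,2): no bracket -> illegal
(2,4): flips 1 -> legal
(2,5): no bracket -> illegal
(2,6): no bracket -> illegal
(3,2): no bracket -> illegal
(3,6): no bracket -> illegal
(4,6): flips 3 -> legal
(5,2): no bracket -> illegal
(5,4): no bracket -> illegal
(5,6): flips 2 -> legal
(6,2): no bracket -> illegal
(6,3): flips 3 -> legal
(6,4): flips 1 -> legal
(6,5): no bracket -> illegal
(6,6): no bracket -> illegal

Answer: (2,4) (4,6) (5,6) (6,3) (6,4)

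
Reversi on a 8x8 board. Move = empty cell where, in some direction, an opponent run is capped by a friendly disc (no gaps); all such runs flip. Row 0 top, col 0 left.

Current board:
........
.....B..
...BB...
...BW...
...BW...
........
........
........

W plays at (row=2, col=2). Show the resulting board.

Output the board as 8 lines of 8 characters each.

Place W at (2,2); scan 8 dirs for brackets.
Dir NW: first cell '.' (not opp) -> no flip
Dir N: first cell '.' (not opp) -> no flip
Dir NE: first cell '.' (not opp) -> no flip
Dir W: first cell '.' (not opp) -> no flip
Dir E: opp run (2,3) (2,4), next='.' -> no flip
Dir SW: first cell '.' (not opp) -> no flip
Dir S: first cell '.' (not opp) -> no flip
Dir SE: opp run (3,3) capped by W -> flip
All flips: (3,3)

Answer: ........
.....B..
..WBB...
...WW...
...BW...
........
........
........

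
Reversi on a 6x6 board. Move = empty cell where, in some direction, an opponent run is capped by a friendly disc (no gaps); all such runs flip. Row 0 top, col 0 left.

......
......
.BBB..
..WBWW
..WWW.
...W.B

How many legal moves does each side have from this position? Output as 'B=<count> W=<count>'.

-- B to move --
(2,4): no bracket -> illegal
(2,5): no bracket -> illegal
(3,1): flips 1 -> legal
(4,1): flips 1 -> legal
(4,5): flips 1 -> legal
(5,1): flips 1 -> legal
(5,2): flips 2 -> legal
(5,4): flips 2 -> legal
B mobility = 6
-- W to move --
(1,0): flips 1 -> legal
(1,1): flips 2 -> legal
(1,2): flips 2 -> legal
(1,3): flips 2 -> legal
(1,4): flips 1 -> legal
(2,0): no bracket -> illegal
(2,4): flips 1 -> legal
(3,0): no bracket -> illegal
(3,1): no bracket -> illegal
(4,5): no bracket -> illegal
(5,4): no bracket -> illegal
W mobility = 6

Answer: B=6 W=6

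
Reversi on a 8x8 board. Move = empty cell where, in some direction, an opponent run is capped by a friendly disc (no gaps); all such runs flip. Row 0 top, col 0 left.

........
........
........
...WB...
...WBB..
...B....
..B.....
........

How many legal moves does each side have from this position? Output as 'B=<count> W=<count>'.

-- B to move --
(2,2): flips 1 -> legal
(2,3): flips 2 -> legal
(2,4): no bracket -> illegal
(3,2): flips 1 -> legal
(4,2): flips 1 -> legal
(5,2): flips 1 -> legal
(5,4): no bracket -> illegal
B mobility = 5
-- W to move --
(2,3): no bracket -> illegal
(2,4): no bracket -> illegal
(2,5): flips 1 -> legal
(3,5): flips 1 -> legal
(3,6): no bracket -> illegal
(4,2): no bracket -> illegal
(4,6): flips 2 -> legal
(5,1): no bracket -> illegal
(5,2): no bracket -> illegal
(5,4): no bracket -> illegal
(5,5): flips 1 -> legal
(5,6): no bracket -> illegal
(6,1): no bracket -> illegal
(6,3): flips 1 -> legal
(6,4): no bracket -> illegal
(7,1): no bracket -> illegal
(7,2): no bracket -> illegal
(7,3): no bracket -> illegal
W mobility = 5

Answer: B=5 W=5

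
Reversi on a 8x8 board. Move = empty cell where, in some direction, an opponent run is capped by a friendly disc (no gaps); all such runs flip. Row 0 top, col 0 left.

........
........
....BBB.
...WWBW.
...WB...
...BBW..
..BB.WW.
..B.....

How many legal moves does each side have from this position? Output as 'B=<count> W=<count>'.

-- B to move --
(2,2): flips 1 -> legal
(2,3): flips 2 -> legal
(2,7): no bracket -> illegal
(3,2): flips 3 -> legal
(3,7): flips 1 -> legal
(4,2): flips 2 -> legal
(4,5): no bracket -> illegal
(4,6): flips 1 -> legal
(4,7): flips 1 -> legal
(5,2): flips 2 -> legal
(5,6): flips 1 -> legal
(5,7): no bracket -> illegal
(6,4): no bracket -> illegal
(6,7): no bracket -> illegal
(7,4): no bracket -> illegal
(7,5): no bracket -> illegal
(7,6): flips 1 -> legal
(7,7): flips 2 -> legal
B mobility = 11
-- W to move --
(1,3): no bracket -> illegal
(1,4): flips 2 -> legal
(1,5): flips 1 -> legal
(1,6): flips 2 -> legal
(1,7): no bracket -> illegal
(2,3): no bracket -> illegal
(2,7): no bracket -> illegal
(3,7): no bracket -> illegal
(4,2): no bracket -> illegal
(4,5): flips 1 -> legal
(4,6): no bracket -> illegal
(5,1): no bracket -> illegal
(5,2): flips 2 -> legal
(6,1): no bracket -> illegal
(6,4): flips 2 -> legal
(7,1): no bracket -> illegal
(7,3): flips 2 -> legal
(7,4): no bracket -> illegal
W mobility = 7

Answer: B=11 W=7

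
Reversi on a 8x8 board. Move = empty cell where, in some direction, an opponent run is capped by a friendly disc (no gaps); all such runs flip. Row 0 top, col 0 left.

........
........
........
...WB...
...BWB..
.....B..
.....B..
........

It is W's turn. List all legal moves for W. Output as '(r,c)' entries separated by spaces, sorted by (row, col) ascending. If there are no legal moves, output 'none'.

(2,3): no bracket -> illegal
(2,4): flips 1 -> legal
(2,5): no bracket -> illegal
(3,2): no bracket -> illegal
(3,5): flips 1 -> legal
(3,6): no bracket -> illegal
(4,2): flips 1 -> legal
(4,6): flips 1 -> legal
(5,2): no bracket -> illegal
(5,3): flips 1 -> legal
(5,4): no bracket -> illegal
(5,6): no bracket -> illegal
(6,4): no bracket -> illegal
(6,6): flips 1 -> legal
(7,4): no bracket -> illegal
(7,5): no bracket -> illegal
(7,6): no bracket -> illegal

Answer: (2,4) (3,5) (4,2) (4,6) (5,3) (6,6)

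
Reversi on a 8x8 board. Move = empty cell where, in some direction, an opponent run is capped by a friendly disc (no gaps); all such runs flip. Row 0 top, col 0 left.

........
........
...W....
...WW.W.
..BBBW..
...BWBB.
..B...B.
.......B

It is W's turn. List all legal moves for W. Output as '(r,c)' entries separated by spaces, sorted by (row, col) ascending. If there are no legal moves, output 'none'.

Answer: (3,2) (4,1) (5,1) (5,2) (5,7) (6,3) (6,5) (6,7)

Derivation:
(3,1): no bracket -> illegal
(3,2): flips 1 -> legal
(3,5): no bracket -> illegal
(4,1): flips 3 -> legal
(4,6): no bracket -> illegal
(4,7): no bracket -> illegal
(5,1): flips 1 -> legal
(5,2): flips 2 -> legal
(5,7): flips 2 -> legal
(6,1): no bracket -> illegal
(6,3): flips 2 -> legal
(6,4): no bracket -> illegal
(6,5): flips 1 -> legal
(6,7): flips 1 -> legal
(7,1): no bracket -> illegal
(7,2): no bracket -> illegal
(7,3): no bracket -> illegal
(7,5): no bracket -> illegal
(7,6): no bracket -> illegal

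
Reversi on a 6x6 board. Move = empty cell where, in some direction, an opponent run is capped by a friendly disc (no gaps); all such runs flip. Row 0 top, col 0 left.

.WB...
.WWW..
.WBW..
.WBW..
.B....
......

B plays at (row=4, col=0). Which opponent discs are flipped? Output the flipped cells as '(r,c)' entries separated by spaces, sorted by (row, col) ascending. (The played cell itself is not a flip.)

Dir NW: edge -> no flip
Dir N: first cell '.' (not opp) -> no flip
Dir NE: opp run (3,1) capped by B -> flip
Dir W: edge -> no flip
Dir E: first cell 'B' (not opp) -> no flip
Dir SW: edge -> no flip
Dir S: first cell '.' (not opp) -> no flip
Dir SE: first cell '.' (not opp) -> no flip

Answer: (3,1)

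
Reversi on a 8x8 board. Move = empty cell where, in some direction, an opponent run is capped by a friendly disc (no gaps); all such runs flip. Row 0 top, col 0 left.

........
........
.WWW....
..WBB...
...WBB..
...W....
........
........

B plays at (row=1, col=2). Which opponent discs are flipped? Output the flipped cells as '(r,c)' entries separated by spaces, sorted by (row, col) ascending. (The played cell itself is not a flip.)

Dir NW: first cell '.' (not opp) -> no flip
Dir N: first cell '.' (not opp) -> no flip
Dir NE: first cell '.' (not opp) -> no flip
Dir W: first cell '.' (not opp) -> no flip
Dir E: first cell '.' (not opp) -> no flip
Dir SW: opp run (2,1), next='.' -> no flip
Dir S: opp run (2,2) (3,2), next='.' -> no flip
Dir SE: opp run (2,3) capped by B -> flip

Answer: (2,3)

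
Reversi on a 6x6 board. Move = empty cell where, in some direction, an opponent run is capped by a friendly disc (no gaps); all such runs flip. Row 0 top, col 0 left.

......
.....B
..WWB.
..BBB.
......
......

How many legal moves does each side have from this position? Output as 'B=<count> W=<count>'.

-- B to move --
(1,1): flips 1 -> legal
(1,2): flips 2 -> legal
(1,3): flips 1 -> legal
(1,4): flips 1 -> legal
(2,1): flips 2 -> legal
(3,1): no bracket -> illegal
B mobility = 5
-- W to move --
(0,4): no bracket -> illegal
(0,5): no bracket -> illegal
(1,3): no bracket -> illegal
(1,4): no bracket -> illegal
(2,1): no bracket -> illegal
(2,5): flips 1 -> legal
(3,1): no bracket -> illegal
(3,5): no bracket -> illegal
(4,1): flips 1 -> legal
(4,2): flips 1 -> legal
(4,3): flips 1 -> legal
(4,4): flips 1 -> legal
(4,5): flips 1 -> legal
W mobility = 6

Answer: B=5 W=6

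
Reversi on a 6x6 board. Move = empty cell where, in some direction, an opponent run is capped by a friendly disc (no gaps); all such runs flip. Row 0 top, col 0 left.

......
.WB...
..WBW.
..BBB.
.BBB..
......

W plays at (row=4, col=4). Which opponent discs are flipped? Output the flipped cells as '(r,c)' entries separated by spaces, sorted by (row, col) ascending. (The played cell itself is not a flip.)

Dir NW: opp run (3,3) capped by W -> flip
Dir N: opp run (3,4) capped by W -> flip
Dir NE: first cell '.' (not opp) -> no flip
Dir W: opp run (4,3) (4,2) (4,1), next='.' -> no flip
Dir E: first cell '.' (not opp) -> no flip
Dir SW: first cell '.' (not opp) -> no flip
Dir S: first cell '.' (not opp) -> no flip
Dir SE: first cell '.' (not opp) -> no flip

Answer: (3,3) (3,4)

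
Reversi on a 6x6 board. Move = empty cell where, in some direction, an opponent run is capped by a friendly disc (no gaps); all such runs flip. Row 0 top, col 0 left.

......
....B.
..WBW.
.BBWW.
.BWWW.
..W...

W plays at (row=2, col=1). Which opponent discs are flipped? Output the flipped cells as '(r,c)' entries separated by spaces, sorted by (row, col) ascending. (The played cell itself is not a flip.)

Answer: (3,2)

Derivation:
Dir NW: first cell '.' (not opp) -> no flip
Dir N: first cell '.' (not opp) -> no flip
Dir NE: first cell '.' (not opp) -> no flip
Dir W: first cell '.' (not opp) -> no flip
Dir E: first cell 'W' (not opp) -> no flip
Dir SW: first cell '.' (not opp) -> no flip
Dir S: opp run (3,1) (4,1), next='.' -> no flip
Dir SE: opp run (3,2) capped by W -> flip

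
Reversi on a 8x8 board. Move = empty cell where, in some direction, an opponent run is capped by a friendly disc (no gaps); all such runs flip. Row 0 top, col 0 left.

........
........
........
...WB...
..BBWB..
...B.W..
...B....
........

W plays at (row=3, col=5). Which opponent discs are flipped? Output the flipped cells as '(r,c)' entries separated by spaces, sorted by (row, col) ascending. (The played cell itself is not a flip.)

Answer: (3,4) (4,5)

Derivation:
Dir NW: first cell '.' (not opp) -> no flip
Dir N: first cell '.' (not opp) -> no flip
Dir NE: first cell '.' (not opp) -> no flip
Dir W: opp run (3,4) capped by W -> flip
Dir E: first cell '.' (not opp) -> no flip
Dir SW: first cell 'W' (not opp) -> no flip
Dir S: opp run (4,5) capped by W -> flip
Dir SE: first cell '.' (not opp) -> no flip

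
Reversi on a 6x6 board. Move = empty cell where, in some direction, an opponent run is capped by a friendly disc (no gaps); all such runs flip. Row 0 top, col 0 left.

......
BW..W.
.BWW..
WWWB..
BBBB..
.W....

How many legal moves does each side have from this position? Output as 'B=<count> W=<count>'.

-- B to move --
(0,0): flips 2 -> legal
(0,1): flips 1 -> legal
(0,2): no bracket -> illegal
(0,3): no bracket -> illegal
(0,4): no bracket -> illegal
(0,5): flips 3 -> legal
(1,2): flips 3 -> legal
(1,3): flips 3 -> legal
(1,5): no bracket -> illegal
(2,0): flips 2 -> legal
(2,4): flips 2 -> legal
(2,5): no bracket -> illegal
(3,4): no bracket -> illegal
(5,0): no bracket -> illegal
(5,2): no bracket -> illegal
B mobility = 7
-- W to move --
(0,0): no bracket -> illegal
(0,1): no bracket -> illegal
(1,2): flips 1 -> legal
(2,0): flips 1 -> legal
(2,4): flips 2 -> legal
(3,4): flips 1 -> legal
(4,4): flips 1 -> legal
(5,0): flips 2 -> legal
(5,2): flips 2 -> legal
(5,3): flips 3 -> legal
(5,4): flips 1 -> legal
W mobility = 9

Answer: B=7 W=9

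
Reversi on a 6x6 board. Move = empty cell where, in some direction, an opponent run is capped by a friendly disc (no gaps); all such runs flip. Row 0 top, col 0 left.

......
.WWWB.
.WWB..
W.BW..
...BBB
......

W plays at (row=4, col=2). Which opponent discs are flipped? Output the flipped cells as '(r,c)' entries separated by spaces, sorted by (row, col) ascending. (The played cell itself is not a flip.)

Answer: (3,2)

Derivation:
Dir NW: first cell '.' (not opp) -> no flip
Dir N: opp run (3,2) capped by W -> flip
Dir NE: first cell 'W' (not opp) -> no flip
Dir W: first cell '.' (not opp) -> no flip
Dir E: opp run (4,3) (4,4) (4,5), next=edge -> no flip
Dir SW: first cell '.' (not opp) -> no flip
Dir S: first cell '.' (not opp) -> no flip
Dir SE: first cell '.' (not opp) -> no flip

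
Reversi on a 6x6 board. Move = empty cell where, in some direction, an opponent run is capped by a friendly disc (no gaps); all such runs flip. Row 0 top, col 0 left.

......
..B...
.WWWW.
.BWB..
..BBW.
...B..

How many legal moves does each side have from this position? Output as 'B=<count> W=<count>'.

Answer: B=9 W=10

Derivation:
-- B to move --
(1,0): flips 2 -> legal
(1,1): flips 2 -> legal
(1,3): flips 2 -> legal
(1,4): no bracket -> illegal
(1,5): flips 1 -> legal
(2,0): no bracket -> illegal
(2,5): no bracket -> illegal
(3,0): flips 1 -> legal
(3,4): flips 1 -> legal
(3,5): flips 1 -> legal
(4,1): no bracket -> illegal
(4,5): flips 1 -> legal
(5,4): no bracket -> illegal
(5,5): flips 1 -> legal
B mobility = 9
-- W to move --
(0,1): flips 1 -> legal
(0,2): flips 1 -> legal
(0,3): flips 1 -> legal
(1,1): no bracket -> illegal
(1,3): no bracket -> illegal
(2,0): no bracket -> illegal
(3,0): flips 1 -> legal
(3,4): flips 1 -> legal
(4,0): flips 1 -> legal
(4,1): flips 3 -> legal
(5,1): flips 2 -> legal
(5,2): flips 1 -> legal
(5,4): flips 1 -> legal
W mobility = 10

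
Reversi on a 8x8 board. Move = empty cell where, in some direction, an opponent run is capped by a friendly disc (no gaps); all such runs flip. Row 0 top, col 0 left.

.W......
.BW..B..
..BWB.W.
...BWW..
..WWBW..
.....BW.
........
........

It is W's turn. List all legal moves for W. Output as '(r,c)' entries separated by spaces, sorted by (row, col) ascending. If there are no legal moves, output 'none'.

(0,0): no bracket -> illegal
(0,2): no bracket -> illegal
(0,4): flips 1 -> legal
(0,5): no bracket -> illegal
(0,6): flips 3 -> legal
(1,0): flips 1 -> legal
(1,3): flips 1 -> legal
(1,4): flips 1 -> legal
(1,6): no bracket -> illegal
(2,0): no bracket -> illegal
(2,1): flips 2 -> legal
(2,5): flips 1 -> legal
(3,1): no bracket -> illegal
(3,2): flips 2 -> legal
(4,6): no bracket -> illegal
(5,3): flips 1 -> legal
(5,4): flips 2 -> legal
(6,4): no bracket -> illegal
(6,5): flips 1 -> legal
(6,6): no bracket -> illegal

Answer: (0,4) (0,6) (1,0) (1,3) (1,4) (2,1) (2,5) (3,2) (5,3) (5,4) (6,5)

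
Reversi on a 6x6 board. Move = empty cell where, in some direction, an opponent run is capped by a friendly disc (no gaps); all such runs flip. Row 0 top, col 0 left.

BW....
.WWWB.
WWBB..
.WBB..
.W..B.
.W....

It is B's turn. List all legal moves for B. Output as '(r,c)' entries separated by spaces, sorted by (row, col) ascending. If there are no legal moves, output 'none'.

Answer: (0,2) (0,3) (0,4) (1,0) (3,0) (4,0) (5,0)

Derivation:
(0,2): flips 2 -> legal
(0,3): flips 1 -> legal
(0,4): flips 1 -> legal
(1,0): flips 4 -> legal
(2,4): no bracket -> illegal
(3,0): flips 1 -> legal
(4,0): flips 1 -> legal
(4,2): no bracket -> illegal
(5,0): flips 1 -> legal
(5,2): no bracket -> illegal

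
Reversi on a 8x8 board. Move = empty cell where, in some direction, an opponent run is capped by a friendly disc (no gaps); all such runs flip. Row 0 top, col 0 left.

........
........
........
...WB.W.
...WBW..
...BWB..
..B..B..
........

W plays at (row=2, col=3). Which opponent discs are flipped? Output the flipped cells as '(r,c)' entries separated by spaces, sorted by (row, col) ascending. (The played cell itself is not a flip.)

Answer: (3,4)

Derivation:
Dir NW: first cell '.' (not opp) -> no flip
Dir N: first cell '.' (not opp) -> no flip
Dir NE: first cell '.' (not opp) -> no flip
Dir W: first cell '.' (not opp) -> no flip
Dir E: first cell '.' (not opp) -> no flip
Dir SW: first cell '.' (not opp) -> no flip
Dir S: first cell 'W' (not opp) -> no flip
Dir SE: opp run (3,4) capped by W -> flip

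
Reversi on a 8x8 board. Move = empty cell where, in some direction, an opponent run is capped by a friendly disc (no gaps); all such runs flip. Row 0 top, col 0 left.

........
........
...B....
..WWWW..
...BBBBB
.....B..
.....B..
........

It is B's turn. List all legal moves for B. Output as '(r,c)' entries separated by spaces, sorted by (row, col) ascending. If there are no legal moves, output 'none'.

(2,1): flips 1 -> legal
(2,2): flips 1 -> legal
(2,4): flips 2 -> legal
(2,5): flips 2 -> legal
(2,6): flips 1 -> legal
(3,1): no bracket -> illegal
(3,6): no bracket -> illegal
(4,1): flips 1 -> legal
(4,2): no bracket -> illegal

Answer: (2,1) (2,2) (2,4) (2,5) (2,6) (4,1)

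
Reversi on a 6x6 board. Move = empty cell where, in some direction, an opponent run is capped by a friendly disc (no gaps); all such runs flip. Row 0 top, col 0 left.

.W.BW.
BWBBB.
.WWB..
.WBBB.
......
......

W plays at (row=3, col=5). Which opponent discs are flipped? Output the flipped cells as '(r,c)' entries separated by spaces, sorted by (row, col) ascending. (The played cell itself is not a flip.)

Dir NW: first cell '.' (not opp) -> no flip
Dir N: first cell '.' (not opp) -> no flip
Dir NE: edge -> no flip
Dir W: opp run (3,4) (3,3) (3,2) capped by W -> flip
Dir E: edge -> no flip
Dir SW: first cell '.' (not opp) -> no flip
Dir S: first cell '.' (not opp) -> no flip
Dir SE: edge -> no flip

Answer: (3,2) (3,3) (3,4)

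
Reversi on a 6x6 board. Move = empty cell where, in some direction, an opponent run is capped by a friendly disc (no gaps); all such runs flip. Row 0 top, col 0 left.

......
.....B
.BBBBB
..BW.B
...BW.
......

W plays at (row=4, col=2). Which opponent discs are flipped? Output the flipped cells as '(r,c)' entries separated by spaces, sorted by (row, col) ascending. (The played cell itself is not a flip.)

Answer: (4,3)

Derivation:
Dir NW: first cell '.' (not opp) -> no flip
Dir N: opp run (3,2) (2,2), next='.' -> no flip
Dir NE: first cell 'W' (not opp) -> no flip
Dir W: first cell '.' (not opp) -> no flip
Dir E: opp run (4,3) capped by W -> flip
Dir SW: first cell '.' (not opp) -> no flip
Dir S: first cell '.' (not opp) -> no flip
Dir SE: first cell '.' (not opp) -> no flip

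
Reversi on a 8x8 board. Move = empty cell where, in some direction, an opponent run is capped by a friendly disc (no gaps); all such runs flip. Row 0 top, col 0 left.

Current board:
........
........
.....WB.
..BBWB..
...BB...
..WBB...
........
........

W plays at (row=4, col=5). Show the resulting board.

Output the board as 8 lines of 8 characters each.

Answer: ........
........
.....WB.
..BBWW..
...BBW..
..WBB...
........
........

Derivation:
Place W at (4,5); scan 8 dirs for brackets.
Dir NW: first cell 'W' (not opp) -> no flip
Dir N: opp run (3,5) capped by W -> flip
Dir NE: first cell '.' (not opp) -> no flip
Dir W: opp run (4,4) (4,3), next='.' -> no flip
Dir E: first cell '.' (not opp) -> no flip
Dir SW: opp run (5,4), next='.' -> no flip
Dir S: first cell '.' (not opp) -> no flip
Dir SE: first cell '.' (not opp) -> no flip
All flips: (3,5)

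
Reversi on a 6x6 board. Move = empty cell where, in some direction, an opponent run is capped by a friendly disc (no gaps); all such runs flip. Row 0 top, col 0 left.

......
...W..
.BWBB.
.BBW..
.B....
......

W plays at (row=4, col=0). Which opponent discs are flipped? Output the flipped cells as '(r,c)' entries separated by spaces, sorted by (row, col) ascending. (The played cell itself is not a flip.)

Dir NW: edge -> no flip
Dir N: first cell '.' (not opp) -> no flip
Dir NE: opp run (3,1) capped by W -> flip
Dir W: edge -> no flip
Dir E: opp run (4,1), next='.' -> no flip
Dir SW: edge -> no flip
Dir S: first cell '.' (not opp) -> no flip
Dir SE: first cell '.' (not opp) -> no flip

Answer: (3,1)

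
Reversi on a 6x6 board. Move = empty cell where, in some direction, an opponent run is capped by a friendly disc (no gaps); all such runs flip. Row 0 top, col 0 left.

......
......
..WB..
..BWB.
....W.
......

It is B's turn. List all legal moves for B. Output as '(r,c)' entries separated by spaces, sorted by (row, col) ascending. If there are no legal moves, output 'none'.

Answer: (1,2) (2,1) (4,3) (5,4)

Derivation:
(1,1): no bracket -> illegal
(1,2): flips 1 -> legal
(1,3): no bracket -> illegal
(2,1): flips 1 -> legal
(2,4): no bracket -> illegal
(3,1): no bracket -> illegal
(3,5): no bracket -> illegal
(4,2): no bracket -> illegal
(4,3): flips 1 -> legal
(4,5): no bracket -> illegal
(5,3): no bracket -> illegal
(5,4): flips 1 -> legal
(5,5): no bracket -> illegal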